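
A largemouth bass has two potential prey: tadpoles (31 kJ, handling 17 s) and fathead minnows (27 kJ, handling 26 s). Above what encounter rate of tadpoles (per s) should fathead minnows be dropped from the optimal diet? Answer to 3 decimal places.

Drop fathead minnows once their profitability E₂/h₂ falls below the rate achievable on tadpoles alone: E₂/h₂ = λE₁/(1 + λh₁).
Solve for λ: λE₁h₂ = E₂(1 + λh₁) → λ(E₁h₂ − E₂h₁) = E₂ → λ = E₂/(E₁h₂ − E₂h₁).
λ = 27/(31×26 − 27×17) = 27/347 = 0.07781 per s.

0.078 per s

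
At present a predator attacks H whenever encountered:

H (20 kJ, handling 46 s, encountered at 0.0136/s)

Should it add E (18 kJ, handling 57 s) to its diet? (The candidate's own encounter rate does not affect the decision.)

On H alone, R = ΣλE/(1+Σλh) = 0.272/1.626 = 0.1673 kJ/s.
E: E/h = 18/57 = 0.3158 kJ/s.
0.3158 > 0.1673, so adding E raises the average — include it.

Yes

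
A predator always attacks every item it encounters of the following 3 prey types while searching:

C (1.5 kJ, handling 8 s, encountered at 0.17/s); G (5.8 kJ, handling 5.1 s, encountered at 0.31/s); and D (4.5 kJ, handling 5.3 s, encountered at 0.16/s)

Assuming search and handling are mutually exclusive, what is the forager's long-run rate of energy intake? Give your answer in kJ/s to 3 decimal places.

0.579 kJ/s

Energy encountered per unit search time: 0.17×1.5 + 0.31×5.8 + 0.16×4.5 = 2.773 kJ/s.
Handling time per unit search time: 0.17×8 + 0.31×5.1 + 0.16×5.3 = 3.789.
Rate = 2.773/(1 + 3.789) = 0.579 kJ/s.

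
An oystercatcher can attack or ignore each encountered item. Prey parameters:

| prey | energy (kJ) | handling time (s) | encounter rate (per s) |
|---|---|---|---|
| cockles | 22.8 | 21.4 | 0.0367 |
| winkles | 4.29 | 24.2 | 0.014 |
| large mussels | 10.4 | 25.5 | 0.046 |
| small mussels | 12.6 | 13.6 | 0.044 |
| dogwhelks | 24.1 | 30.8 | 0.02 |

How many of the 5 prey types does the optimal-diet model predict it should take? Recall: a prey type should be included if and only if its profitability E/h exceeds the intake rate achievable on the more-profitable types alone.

3

E/h in descending order: cockles 1.07, small mussels 0.926, dogwhelks 0.782, large mussels 0.408, winkles 0.177 kJ/s. The optimal diet is the largest prefix of this list for which every included type satisfies E_i/h_i > R on the types above it.
Rate on top 1: 0.4687. small mussels: 0.926 > 0.4687 → include.
Rate on top 2: 0.5836. dogwhelks: 0.782 > 0.5836 → include.
Rate on top 3: 0.6244. large mussels: 0.408 < 0.6244 → exclude; stop.
Optimal diet: cockles, small mussels, dogwhelks — 3 of 5 types.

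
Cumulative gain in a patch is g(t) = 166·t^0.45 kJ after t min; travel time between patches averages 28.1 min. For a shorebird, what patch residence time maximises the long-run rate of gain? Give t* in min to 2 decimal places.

22.99 min

Optimal t* satisfies g'(t*) = g(t*)/(T + t*).
g'(t) = 0.45·166·t^-0.55. Setting 0.45·166·t^-0.55 = 166·t^0.45/(28.1+t) gives 0.45(28.1+t) = t, so 0.55·t = 0.45×28.1.
t* = 0.45×28.1/0.55 = 22.99 min.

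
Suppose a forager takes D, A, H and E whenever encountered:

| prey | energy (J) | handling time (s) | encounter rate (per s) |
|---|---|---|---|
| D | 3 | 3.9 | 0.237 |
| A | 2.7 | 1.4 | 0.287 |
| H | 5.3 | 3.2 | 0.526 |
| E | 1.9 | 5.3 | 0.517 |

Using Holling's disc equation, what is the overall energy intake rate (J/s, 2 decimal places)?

0.78 J/s

R = Σλ_iE_i / (1 + Σλ_ih_i)
Numerator: 0.237×3 + 0.287×2.7 + 0.526×5.3 + 0.517×1.9 = 5.256
Denominator: 1 + 0.237×3.9 + 0.287×1.4 + 0.526×3.2 + 0.517×5.3 = 6.749
R = 5.256/6.749 = 0.7787 J/s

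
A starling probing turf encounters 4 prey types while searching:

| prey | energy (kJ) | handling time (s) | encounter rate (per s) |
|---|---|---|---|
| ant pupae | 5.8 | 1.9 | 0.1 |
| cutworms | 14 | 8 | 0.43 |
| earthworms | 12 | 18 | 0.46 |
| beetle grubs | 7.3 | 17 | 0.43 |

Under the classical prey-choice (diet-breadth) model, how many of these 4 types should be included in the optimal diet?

E/h in descending order: ant pupae 3.05, cutworms 1.75, earthworms 0.667, beetle grubs 0.429 kJ/s. The optimal diet is the largest prefix of this list for which every included type satisfies E_i/h_i > R on the types above it.
Rate on top 1: 0.4874. cutworms: 1.75 > 0.4874 → include.
Rate on top 2: 1.425. earthworms: 0.667 < 1.425 → exclude; stop.
Optimal diet: ant pupae, cutworms — 2 of 4 types.

2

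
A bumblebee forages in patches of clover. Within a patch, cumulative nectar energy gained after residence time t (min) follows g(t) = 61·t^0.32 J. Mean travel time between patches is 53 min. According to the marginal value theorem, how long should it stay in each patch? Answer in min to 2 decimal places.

By the marginal value theorem, leave when the instantaneous gain rate g'(t) equals the habitat-wide average g(t)/(T + t).
g'(t) = 0.32·61·t^-0.68. Setting 0.32·61·t^-0.68 = 61·t^0.32/(53+t) gives 0.32(53+t) = t, so 0.68·t = 0.32×53.
t* = 0.32×53/0.68 = 24.94 min.

24.94 min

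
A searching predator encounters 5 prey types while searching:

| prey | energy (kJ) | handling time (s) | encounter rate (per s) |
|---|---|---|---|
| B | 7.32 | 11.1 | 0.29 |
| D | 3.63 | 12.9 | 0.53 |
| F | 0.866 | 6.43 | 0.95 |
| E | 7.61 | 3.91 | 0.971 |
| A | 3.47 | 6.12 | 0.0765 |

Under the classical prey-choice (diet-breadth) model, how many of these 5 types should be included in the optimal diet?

E/h in descending order: E 1.95, B 0.659, A 0.567, D 0.281, F 0.135 kJ/s. The optimal diet is the largest prefix of this list for which every included type satisfies E_i/h_i > R on the types above it.
Rate on top 1: 1.541. B: 0.659 < 1.541 → exclude; stop.
Optimal diet: E — 1 of 5 types.

1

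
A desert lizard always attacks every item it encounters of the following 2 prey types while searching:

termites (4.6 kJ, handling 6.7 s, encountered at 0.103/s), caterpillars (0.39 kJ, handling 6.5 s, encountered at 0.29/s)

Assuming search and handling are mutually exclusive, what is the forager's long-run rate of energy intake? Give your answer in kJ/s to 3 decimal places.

0.164 kJ/s

R = Σλ_iE_i / (1 + Σλ_ih_i)
Numerator: 0.103×4.6 + 0.29×0.39 = 0.5869
Denominator: 1 + 0.103×6.7 + 0.29×6.5 = 3.575
R = 0.5869/3.575 = 0.1642 kJ/s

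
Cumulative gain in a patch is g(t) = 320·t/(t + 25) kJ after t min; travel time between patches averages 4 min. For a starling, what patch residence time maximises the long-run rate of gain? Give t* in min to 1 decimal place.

10.0 min

Optimal t* satisfies g'(t*) = g(t*)/(T + t*).
g'(t) = 320·25/(t + 25)². Setting 320·25/(t+25)² = 320t/[(t+25)(4+t)] gives 25(4+t) = t(t+25), so t² = 25×4 = 100.
t* = √100 = 10 min.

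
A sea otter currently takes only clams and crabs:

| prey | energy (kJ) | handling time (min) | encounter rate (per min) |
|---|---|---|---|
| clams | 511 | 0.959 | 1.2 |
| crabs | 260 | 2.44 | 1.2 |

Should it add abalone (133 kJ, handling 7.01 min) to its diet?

Current rate: (1.2×511 + 1.2×260)/(1 + 1.2×0.959 + 1.2×2.44) = 182.2 kJ/min.
Profitability of abalone: 133/7.01 = 18.97 kJ/min.
18.97 < 182.2, so adding abalone would lower the average — exclude it.

No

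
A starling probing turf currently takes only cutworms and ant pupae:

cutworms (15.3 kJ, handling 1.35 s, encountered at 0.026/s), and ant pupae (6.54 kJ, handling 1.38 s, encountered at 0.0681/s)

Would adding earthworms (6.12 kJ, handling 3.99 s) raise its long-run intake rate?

Yes

Intake rate on the current diet: R = (0.026×15.3 + 0.0681×6.54) / (1 + 0.026×1.35 + 0.0681×1.38) = 0.8432/1.129 = 0.7468 kJ/s.
Profitability of earthworms: 6.12/3.99 = 1.534 kJ/s.
Since 1.534 > R, including earthworms increases the long-run rate.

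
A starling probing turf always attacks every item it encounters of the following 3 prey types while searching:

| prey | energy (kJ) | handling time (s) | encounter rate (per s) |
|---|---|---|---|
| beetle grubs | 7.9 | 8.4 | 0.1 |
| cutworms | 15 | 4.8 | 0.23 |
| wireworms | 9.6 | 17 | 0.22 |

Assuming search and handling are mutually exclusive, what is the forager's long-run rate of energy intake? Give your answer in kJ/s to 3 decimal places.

R = Σλ_iE_i / (1 + Σλ_ih_i)
Numerator: 0.1×7.9 + 0.23×15 + 0.22×9.6 = 6.352
Denominator: 1 + 0.1×8.4 + 0.23×4.8 + 0.22×17 = 6.684
R = 6.352/6.684 = 0.9503 kJ/s

0.950 kJ/s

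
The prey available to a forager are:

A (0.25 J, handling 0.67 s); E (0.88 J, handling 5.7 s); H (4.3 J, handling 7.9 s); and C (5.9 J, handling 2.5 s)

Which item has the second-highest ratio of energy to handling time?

H

In descending order of E/h:
C: 5.9/2.5 = 2.36 J/s
H: 4.3/7.9 = 0.544 J/s
A: 0.25/0.67 = 0.373 J/s
E: 0.88/5.7 = 0.154 J/s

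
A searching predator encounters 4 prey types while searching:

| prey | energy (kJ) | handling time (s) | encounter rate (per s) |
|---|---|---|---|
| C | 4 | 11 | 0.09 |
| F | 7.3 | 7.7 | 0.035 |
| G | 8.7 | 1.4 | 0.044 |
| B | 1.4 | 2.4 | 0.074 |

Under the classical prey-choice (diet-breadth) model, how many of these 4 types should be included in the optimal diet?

3

Rank by E/h (kJ/s): G 6.21, F 0.948, B 0.583, C 0.364. Include each in turn until the next type's E/h falls below the running intake rate.
Rate on top 1: 0.3606. F: 0.948 > 0.3606 → include.
Rate on top 2: 0.4795. B: 0.583 > 0.4795 → include.
Rate on top 3: 0.4917. C: 0.364 < 0.4917 → exclude; stop.
Optimal diet: G, F, B — 3 of 4 types.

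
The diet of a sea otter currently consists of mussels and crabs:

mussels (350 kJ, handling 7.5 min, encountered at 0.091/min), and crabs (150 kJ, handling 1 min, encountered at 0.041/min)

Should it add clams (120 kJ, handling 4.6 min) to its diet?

On mussels and crabs alone, R = ΣλE/(1+Σλh) = 38/1.724 = 22.05 kJ/min.
Profitability of clams: 120/4.6 = 26.09 kJ/min.
Since 26.09 > R, including clams increases the long-run rate.

Yes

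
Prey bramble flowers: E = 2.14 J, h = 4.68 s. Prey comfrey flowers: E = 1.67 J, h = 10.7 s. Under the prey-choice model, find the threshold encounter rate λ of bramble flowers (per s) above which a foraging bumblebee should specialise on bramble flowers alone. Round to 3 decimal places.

0.111 per s

Drop comfrey flowers once their profitability E₂/h₂ falls below the rate achievable on bramble flowers alone: E₂/h₂ = λE₁/(1 + λh₁).
Solve for λ: λE₁h₂ = E₂(1 + λh₁) → λ(E₁h₂ − E₂h₁) = E₂ → λ = E₂/(E₁h₂ − E₂h₁).
λ = 1.67/(2.14×10.7 − 1.67×4.68) = 1.67/15.08 = 0.1107 per s.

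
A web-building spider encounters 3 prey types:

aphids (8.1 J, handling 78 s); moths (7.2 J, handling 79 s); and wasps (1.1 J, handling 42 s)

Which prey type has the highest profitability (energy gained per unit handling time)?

Profitability E/h (J/s): aphids = 8.1/78 = 0.104, moths = 7.2/79 = 0.0911, wasps = 1.1/42 = 0.0262.
Ranked: aphids > moths > wasps.

aphids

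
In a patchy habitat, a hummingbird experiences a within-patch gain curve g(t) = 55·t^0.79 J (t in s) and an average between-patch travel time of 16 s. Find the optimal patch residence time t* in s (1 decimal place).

Optimal t* satisfies g'(t*) = g(t*)/(T + t*).
g'(t) = 0.79·55·t^-0.21. Setting 0.79·55·t^-0.21 = 55·t^0.79/(16+t) gives 0.79(16+t) = t, so 0.21·t = 0.79×16.
t* = 0.79×16/0.21 = 60.19 s.

60.2 s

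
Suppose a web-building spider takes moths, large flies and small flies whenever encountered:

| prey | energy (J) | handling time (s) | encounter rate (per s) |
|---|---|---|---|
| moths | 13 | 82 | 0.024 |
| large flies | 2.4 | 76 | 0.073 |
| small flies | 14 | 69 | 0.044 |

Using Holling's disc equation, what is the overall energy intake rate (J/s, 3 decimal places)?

0.095 J/s

Energy encountered per unit search time: 0.024×13 + 0.073×2.4 + 0.044×14 = 1.103 J/s.
Handling time per unit search time: 0.024×82 + 0.073×76 + 0.044×69 = 10.55.
Rate = 1.103/(1 + 10.55) = 0.0955 J/s.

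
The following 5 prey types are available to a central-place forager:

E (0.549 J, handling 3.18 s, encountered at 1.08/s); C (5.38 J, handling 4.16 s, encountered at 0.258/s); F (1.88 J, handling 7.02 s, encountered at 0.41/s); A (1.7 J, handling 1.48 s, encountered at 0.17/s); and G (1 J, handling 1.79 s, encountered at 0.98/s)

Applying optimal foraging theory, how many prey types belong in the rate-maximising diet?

Profitabilities (E/h, J/s): C 1.29, A 1.15, G 0.559, F 0.268, E 0.173. Add prey in this order while the next type's profitability exceeds the intake rate on those already taken.
Rate on top 1: 0.6695. A: 1.15 > 0.6695 → include.
Rate on top 2: 0.7213. G: 0.559 < 0.7213 → exclude; stop.
Optimal diet: C, A — 2 of 5 types.

2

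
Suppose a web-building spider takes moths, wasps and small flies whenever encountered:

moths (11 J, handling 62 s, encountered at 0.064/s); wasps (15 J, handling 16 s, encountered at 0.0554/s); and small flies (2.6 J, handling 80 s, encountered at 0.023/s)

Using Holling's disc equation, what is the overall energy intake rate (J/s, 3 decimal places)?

0.207 J/s

R = (0.064×11 + 0.0554×15 + 0.023×2.6) / (1 + 0.064×62 + 0.0554×16 + 0.023×80) = 1.595/7.694 = 0.2073 J/s.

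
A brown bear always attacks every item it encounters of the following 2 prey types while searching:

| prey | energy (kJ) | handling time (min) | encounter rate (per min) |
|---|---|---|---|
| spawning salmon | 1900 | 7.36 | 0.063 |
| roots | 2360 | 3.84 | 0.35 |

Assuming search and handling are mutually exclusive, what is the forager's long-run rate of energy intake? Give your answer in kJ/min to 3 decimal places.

336.826 kJ/min

R = Σλ_iE_i / (1 + Σλ_ih_i)
Numerator: 0.063×1900 + 0.35×2360 = 945.7
Denominator: 1 + 0.063×7.36 + 0.35×3.84 = 2.808
R = 945.7/2.808 = 336.8 kJ/min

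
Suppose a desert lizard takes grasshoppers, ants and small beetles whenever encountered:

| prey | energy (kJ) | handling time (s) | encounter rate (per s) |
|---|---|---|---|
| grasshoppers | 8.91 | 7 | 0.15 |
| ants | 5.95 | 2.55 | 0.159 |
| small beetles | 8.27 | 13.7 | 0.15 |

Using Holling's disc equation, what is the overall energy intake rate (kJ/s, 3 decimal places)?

R = Σλ_iE_i / (1 + Σλ_ih_i)
Numerator: 0.15×8.91 + 0.159×5.95 + 0.15×8.27 = 3.523
Denominator: 1 + 0.15×7 + 0.159×2.55 + 0.15×13.7 = 4.51
R = 3.523/4.51 = 0.7811 kJ/s

0.781 kJ/s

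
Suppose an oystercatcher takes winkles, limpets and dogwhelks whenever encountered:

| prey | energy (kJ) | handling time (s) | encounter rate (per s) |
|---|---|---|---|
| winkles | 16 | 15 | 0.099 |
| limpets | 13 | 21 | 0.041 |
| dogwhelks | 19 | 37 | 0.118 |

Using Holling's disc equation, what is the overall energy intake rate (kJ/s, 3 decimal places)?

0.565 kJ/s

Energy encountered per unit search time: 0.099×16 + 0.041×13 + 0.118×19 = 4.359 kJ/s.
Handling time per unit search time: 0.099×15 + 0.041×21 + 0.118×37 = 6.712.
Rate = 4.359/(1 + 6.712) = 0.5652 kJ/s.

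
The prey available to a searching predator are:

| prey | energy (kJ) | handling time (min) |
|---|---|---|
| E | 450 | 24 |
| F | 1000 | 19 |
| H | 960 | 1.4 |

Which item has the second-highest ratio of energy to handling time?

F

In descending order of E/h:
H: 960/1.4 = 686 kJ/min
F: 1000/19 = 52.6 kJ/min
E: 450/24 = 18.8 kJ/min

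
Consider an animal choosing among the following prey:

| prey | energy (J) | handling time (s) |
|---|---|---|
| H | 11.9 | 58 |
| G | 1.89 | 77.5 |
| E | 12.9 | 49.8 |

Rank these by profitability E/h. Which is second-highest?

H

In descending order of E/h:
E: 12.9/49.8 = 0.259 J/s
H: 11.9/58 = 0.205 J/s
G: 1.89/77.5 = 0.0244 J/s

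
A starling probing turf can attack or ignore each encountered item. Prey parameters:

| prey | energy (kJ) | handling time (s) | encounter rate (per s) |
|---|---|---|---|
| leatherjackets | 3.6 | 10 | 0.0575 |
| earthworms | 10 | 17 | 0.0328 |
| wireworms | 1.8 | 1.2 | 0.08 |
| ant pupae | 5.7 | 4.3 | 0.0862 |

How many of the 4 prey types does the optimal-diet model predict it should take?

3

Profitabilities (E/h, kJ/s): wireworms 1.5, ant pupae 1.33, earthworms 0.588, leatherjackets 0.36. Add prey in this order while the next type's profitability exceeds the intake rate on those already taken.
Rate on top 1: 0.1314. ant pupae: 1.33 > 0.1314 → include.
Rate on top 2: 0.4332. earthworms: 0.588 > 0.4332 → include.
Rate on top 3: 0.4759. leatherjackets: 0.36 < 0.4759 → exclude; stop.
Optimal diet: wireworms, ant pupae, earthworms — 3 of 4 types.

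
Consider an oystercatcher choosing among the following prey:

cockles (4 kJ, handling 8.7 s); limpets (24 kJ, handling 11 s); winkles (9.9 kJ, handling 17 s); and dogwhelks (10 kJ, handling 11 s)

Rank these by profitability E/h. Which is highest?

limpets

In descending order of E/h:
limpets: 24/11 = 2.18 kJ/s
dogwhelks: 10/11 = 0.909 kJ/s
winkles: 9.9/17 = 0.582 kJ/s
cockles: 4/8.7 = 0.46 kJ/s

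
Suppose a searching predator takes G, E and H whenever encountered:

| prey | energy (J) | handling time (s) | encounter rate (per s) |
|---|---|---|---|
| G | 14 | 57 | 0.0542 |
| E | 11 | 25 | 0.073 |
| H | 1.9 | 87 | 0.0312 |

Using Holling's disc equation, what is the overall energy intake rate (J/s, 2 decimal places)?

0.19 J/s

Energy encountered per unit search time: 0.0542×14 + 0.073×11 + 0.0312×1.9 = 1.621 J/s.
Handling time per unit search time: 0.0542×57 + 0.073×25 + 0.0312×87 = 7.629.
Rate = 1.621/(1 + 7.629) = 0.1879 J/s.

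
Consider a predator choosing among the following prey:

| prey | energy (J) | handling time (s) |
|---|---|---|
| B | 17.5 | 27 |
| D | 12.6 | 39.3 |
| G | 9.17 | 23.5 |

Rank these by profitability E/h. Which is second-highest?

G

In descending order of E/h:
B: 17.5/27 = 0.648 J/s
G: 9.17/23.5 = 0.39 J/s
D: 12.6/39.3 = 0.321 J/s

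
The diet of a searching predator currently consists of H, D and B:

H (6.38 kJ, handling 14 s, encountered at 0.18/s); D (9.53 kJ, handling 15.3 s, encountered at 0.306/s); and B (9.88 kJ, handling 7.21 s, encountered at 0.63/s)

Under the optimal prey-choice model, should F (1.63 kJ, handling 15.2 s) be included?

Current rate: (0.18×6.38 + 0.306×9.53 + 0.63×9.88)/(1 + 0.18×14 + 0.306×15.3 + 0.63×7.21) = 0.8074 kJ/s.
Profitability of F: 1.63/15.2 = 0.1072 kJ/s.
Since 0.1072 < R, time spent handling F is better spent searching.

No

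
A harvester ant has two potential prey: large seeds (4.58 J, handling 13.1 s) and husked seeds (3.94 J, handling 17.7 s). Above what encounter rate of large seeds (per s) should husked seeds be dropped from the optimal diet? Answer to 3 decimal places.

The zero-one rule: include husked seeds iff E₂/h₂ > λE₁/(1+λh₁). Equality gives the switch point.
λE₁h₂ = E₂ + λE₂h₁ ⇒ λ = E₂/(E₁h₂ − E₂h₁) = 3.94/(81.07 − 51.61) = 0.1338 per s.

0.134 per s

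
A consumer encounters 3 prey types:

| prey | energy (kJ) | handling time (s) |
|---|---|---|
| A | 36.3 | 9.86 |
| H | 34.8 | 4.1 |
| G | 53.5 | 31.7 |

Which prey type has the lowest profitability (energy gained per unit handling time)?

G

Profitability E/h (kJ/s): A = 36.3/9.86 = 3.68, H = 34.8/4.1 = 8.49, G = 53.5/31.7 = 1.69.
Ranked: H > A > G.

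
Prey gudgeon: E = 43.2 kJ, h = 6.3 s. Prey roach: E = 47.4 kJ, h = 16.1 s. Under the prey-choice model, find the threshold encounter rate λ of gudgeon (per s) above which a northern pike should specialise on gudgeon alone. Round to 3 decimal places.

At the threshold, the rate on gudgeon alone equals the profitability of roach: λ·43.2/(1 + λ·6.3) = 47.4/16.1 = 2.944.
Rearranging, λ(43.2 − 2.944×6.3) = 2.944, so λ = 2.944/24.65 = 0.1194 per s.

0.119 per s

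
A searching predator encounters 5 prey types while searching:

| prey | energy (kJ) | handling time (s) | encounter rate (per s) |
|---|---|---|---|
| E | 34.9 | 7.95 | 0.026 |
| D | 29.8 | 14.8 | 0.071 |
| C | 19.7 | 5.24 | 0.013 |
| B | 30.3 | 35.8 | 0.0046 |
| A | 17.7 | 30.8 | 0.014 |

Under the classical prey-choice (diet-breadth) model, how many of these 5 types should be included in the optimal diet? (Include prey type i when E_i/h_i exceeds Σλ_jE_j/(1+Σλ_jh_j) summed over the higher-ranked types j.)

3

Rank by E/h (kJ/s): E 4.39, C 3.76, D 2.01, B 0.846, A 0.575. Include each in turn until the next type's E/h falls below the running intake rate.
Rate on top 1: 0.752. C: 3.76 > 0.752 → include.
Rate on top 2: 0.9127. D: 2.01 > 0.9127 → include.
Rate on top 3: 1.41. B: 0.846 < 1.41 → exclude; stop.
Optimal diet: E, C, D — 3 of 5 types.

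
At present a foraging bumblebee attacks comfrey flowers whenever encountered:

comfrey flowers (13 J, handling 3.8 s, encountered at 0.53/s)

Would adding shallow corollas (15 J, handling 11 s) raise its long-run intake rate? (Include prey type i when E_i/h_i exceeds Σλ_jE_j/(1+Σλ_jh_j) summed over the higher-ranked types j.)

Intake rate on the current diet: R = (0.53×13) / (1 + 0.53×3.8) = 6.89/3.014 = 2.286 J/s.
Profitability of shallow corollas: 15/11 = 1.364 J/s.
Since 1.364 < R, time spent handling shallow corollas is better spent searching.

No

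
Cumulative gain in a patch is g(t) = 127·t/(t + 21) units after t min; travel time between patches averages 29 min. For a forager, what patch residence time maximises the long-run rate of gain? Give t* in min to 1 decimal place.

24.7 min

Maximise g(t)/(T+t): set derivative to zero → g'(t)(T+t) = g(t).
g'(t) = 127·21/(t + 21)². Setting 127·21/(t+21)² = 127t/[(t+21)(29+t)] gives 21(29+t) = t(t+21), so t² = 21×29 = 609.
t* = √609 = 24.68 min.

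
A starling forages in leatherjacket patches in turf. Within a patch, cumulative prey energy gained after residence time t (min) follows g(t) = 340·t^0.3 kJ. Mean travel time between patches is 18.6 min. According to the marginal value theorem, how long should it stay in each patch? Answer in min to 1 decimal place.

8.0 min

Maximise g(t)/(T+t): set derivative to zero → g'(t)(T+t) = g(t).
g'(t) = 0.3·340·t^-0.7. Setting 0.3·340·t^-0.7 = 340·t^0.3/(18.6+t) gives 0.3(18.6+t) = t, so 0.70·t = 0.3×18.6.
t* = 0.3×18.6/0.70 = 7.971 min.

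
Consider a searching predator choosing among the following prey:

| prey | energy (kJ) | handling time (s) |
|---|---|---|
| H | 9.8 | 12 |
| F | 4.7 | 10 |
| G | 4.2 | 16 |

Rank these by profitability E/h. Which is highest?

H

In descending order of E/h:
H: 9.8/12 = 0.817 kJ/s
F: 4.7/10 = 0.47 kJ/s
G: 4.2/16 = 0.263 kJ/s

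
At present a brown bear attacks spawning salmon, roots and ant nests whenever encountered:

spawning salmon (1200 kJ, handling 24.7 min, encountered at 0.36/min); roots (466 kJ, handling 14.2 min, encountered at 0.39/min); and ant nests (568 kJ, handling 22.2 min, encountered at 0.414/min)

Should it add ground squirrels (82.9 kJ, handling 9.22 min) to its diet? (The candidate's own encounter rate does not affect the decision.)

Intake rate on the current diet: R = (0.36×1200 + 0.39×466 + 0.414×568) / (1 + 0.36×24.7 + 0.39×14.2 + 0.414×22.2) = 848.9/24.62 = 34.48 kJ/min.
ground squirrels: E/h = 82.9/9.22 = 8.991 kJ/min.
Since 8.991 < R, time spent handling ground squirrels is better spent searching.

No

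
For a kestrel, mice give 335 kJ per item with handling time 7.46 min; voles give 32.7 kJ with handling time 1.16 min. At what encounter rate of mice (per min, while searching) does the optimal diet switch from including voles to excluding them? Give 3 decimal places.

The zero-one rule: include voles iff E₂/h₂ > λE₁/(1+λh₁). Equality gives the switch point.
λE₁h₂ = E₂ + λE₂h₁ ⇒ λ = E₂/(E₁h₂ − E₂h₁) = 32.7/(388.6 − 243.9) = 0.2261 per min.

0.226 per min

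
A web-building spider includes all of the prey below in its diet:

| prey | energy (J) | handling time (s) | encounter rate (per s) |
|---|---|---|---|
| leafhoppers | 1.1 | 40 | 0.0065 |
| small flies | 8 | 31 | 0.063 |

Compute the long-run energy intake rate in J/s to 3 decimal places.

0.159 J/s

R = (0.0065×1.1 + 0.063×8) / (1 + 0.0065×40 + 0.063×31) = 0.5111/3.213 = 0.1591 J/s.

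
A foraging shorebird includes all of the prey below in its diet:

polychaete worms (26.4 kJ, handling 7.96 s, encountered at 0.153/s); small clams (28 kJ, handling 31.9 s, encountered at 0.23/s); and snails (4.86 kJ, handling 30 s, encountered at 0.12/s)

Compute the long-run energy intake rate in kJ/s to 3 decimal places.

0.841 kJ/s

Energy encountered per unit search time: 0.153×26.4 + 0.23×28 + 0.12×4.86 = 11.06 kJ/s.
Handling time per unit search time: 0.153×7.96 + 0.23×31.9 + 0.12×30 = 12.15.
Rate = 11.06/(1 + 12.15) = 0.8409 kJ/s.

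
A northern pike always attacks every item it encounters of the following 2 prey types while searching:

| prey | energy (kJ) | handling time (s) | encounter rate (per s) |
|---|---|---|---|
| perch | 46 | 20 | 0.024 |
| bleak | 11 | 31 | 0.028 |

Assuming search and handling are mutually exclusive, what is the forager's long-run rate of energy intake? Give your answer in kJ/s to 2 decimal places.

R = (0.024×46 + 0.028×11) / (1 + 0.024×20 + 0.028×31) = 1.412/2.348 = 0.6014 kJ/s.

0.60 kJ/s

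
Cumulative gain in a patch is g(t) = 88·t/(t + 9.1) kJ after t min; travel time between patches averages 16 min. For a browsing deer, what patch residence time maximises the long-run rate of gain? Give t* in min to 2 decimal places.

12.07 min

By the marginal value theorem, leave when the instantaneous gain rate g'(t) equals the habitat-wide average g(t)/(T + t).
g'(t) = 88·9.1/(t + 9.1)². Setting 88·9.1/(t+9.1)² = 88t/[(t+9.1)(16+t)] gives 9.1(16+t) = t(t+9.1), so t² = 9.1×16 = 145.6.
t* = √145.6 = 12.07 min.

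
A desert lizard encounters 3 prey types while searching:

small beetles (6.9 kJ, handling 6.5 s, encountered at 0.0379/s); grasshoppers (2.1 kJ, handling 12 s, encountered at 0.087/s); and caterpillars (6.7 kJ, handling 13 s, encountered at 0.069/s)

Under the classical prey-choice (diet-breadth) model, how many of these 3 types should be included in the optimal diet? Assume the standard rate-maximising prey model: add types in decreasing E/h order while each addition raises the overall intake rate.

2

E/h in descending order: small beetles 1.06, caterpillars 0.515, grasshoppers 0.175 kJ/s. The optimal diet is the largest prefix of this list for which every included type satisfies E_i/h_i > R on the types above it.
Rate on top 1: 0.2098. caterpillars: 0.515 > 0.2098 → include.
Rate on top 2: 0.3377. grasshoppers: 0.175 < 0.3377 → exclude; stop.
Optimal diet: small beetles, caterpillars — 2 of 3 types.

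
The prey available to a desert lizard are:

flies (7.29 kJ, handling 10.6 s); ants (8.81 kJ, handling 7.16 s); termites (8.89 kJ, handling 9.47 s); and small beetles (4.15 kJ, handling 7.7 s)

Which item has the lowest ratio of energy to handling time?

small beetles

Profitability E/h (kJ/s): flies = 7.29/10.6 = 0.688, ants = 8.81/7.16 = 1.23, termites = 8.89/9.47 = 0.939, small beetles = 4.15/7.7 = 0.539.
Ranked: ants > termites > flies > small beetles.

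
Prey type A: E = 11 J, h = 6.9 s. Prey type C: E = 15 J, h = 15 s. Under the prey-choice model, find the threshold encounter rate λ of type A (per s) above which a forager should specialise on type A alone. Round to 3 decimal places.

0.244 per s

Drop type C once their profitability E₂/h₂ falls below the rate achievable on type A alone: E₂/h₂ = λE₁/(1 + λh₁).
Solve for λ: λE₁h₂ = E₂(1 + λh₁) → λ(E₁h₂ − E₂h₁) = E₂ → λ = E₂/(E₁h₂ − E₂h₁).
λ = 15/(11×15 − 15×6.9) = 15/61.5 = 0.2439 per s.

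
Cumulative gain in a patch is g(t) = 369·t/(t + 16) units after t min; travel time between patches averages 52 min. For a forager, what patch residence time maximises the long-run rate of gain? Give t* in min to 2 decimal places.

Optimal t* satisfies g'(t*) = g(t*)/(T + t*).
g'(t) = 369·16/(t + 16)². Setting 369·16/(t+16)² = 369t/[(t+16)(52+t)] gives 16(52+t) = t(t+16), so t² = 16×52 = 832.
t* = √832 = 28.84 min.

28.84 min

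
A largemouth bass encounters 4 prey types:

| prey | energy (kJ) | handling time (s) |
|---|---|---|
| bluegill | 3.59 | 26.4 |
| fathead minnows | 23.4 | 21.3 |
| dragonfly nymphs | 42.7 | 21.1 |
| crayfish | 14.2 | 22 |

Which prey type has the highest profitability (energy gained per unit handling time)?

dragonfly nymphs

In descending order of E/h:
dragonfly nymphs: 42.7/21.1 = 2.02 kJ/s
fathead minnows: 23.4/21.3 = 1.1 kJ/s
crayfish: 14.2/22 = 0.645 kJ/s
bluegill: 3.59/26.4 = 0.136 kJ/s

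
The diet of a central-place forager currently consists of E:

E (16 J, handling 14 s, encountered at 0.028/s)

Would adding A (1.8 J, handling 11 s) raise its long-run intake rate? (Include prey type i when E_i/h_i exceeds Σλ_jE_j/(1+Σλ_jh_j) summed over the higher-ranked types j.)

No

Intake rate on the current diet: R = (0.028×16) / (1 + 0.028×14) = 0.448/1.392 = 0.3218 J/s.
A: E/h = 1.8/11 = 0.1636 J/s.
0.1636 < 0.3218, so adding A would lower the average — exclude it.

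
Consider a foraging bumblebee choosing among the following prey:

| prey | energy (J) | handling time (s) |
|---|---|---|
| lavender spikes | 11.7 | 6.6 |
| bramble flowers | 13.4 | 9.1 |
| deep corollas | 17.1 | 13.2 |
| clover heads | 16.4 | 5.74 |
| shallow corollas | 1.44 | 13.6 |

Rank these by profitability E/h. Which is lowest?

shallow corollas

Profitability E/h (J/s): lavender spikes = 11.7/6.6 = 1.77, bramble flowers = 13.4/9.1 = 1.47, deep corollas = 17.1/13.2 = 1.3, clover heads = 16.4/5.74 = 2.86, shallow corollas = 1.44/13.6 = 0.106.
Ranked: clover heads > lavender spikes > bramble flowers > deep corollas > shallow corollas.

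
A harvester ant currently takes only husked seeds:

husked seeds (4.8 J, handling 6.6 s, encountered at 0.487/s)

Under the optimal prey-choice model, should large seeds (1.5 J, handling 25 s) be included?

No

On husked seeds alone, R = ΣλE/(1+Σλh) = 2.338/4.214 = 0.5547 J/s.
large seeds: E/h = 1.5/25 = 0.06 J/s.
0.06 < 0.5547, so adding large seeds would lower the average — exclude it.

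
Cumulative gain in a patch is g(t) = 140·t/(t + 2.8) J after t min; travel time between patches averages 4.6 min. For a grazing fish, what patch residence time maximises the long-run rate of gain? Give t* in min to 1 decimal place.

3.6 min

By the marginal value theorem, leave when the instantaneous gain rate g'(t) equals the habitat-wide average g(t)/(T + t).
g'(t) = 140·2.8/(t + 2.8)². Setting 140·2.8/(t+2.8)² = 140t/[(t+2.8)(4.6+t)] gives 2.8(4.6+t) = t(t+2.8), so t² = 2.8×4.6 = 12.88.
t* = √12.88 = 3.589 min.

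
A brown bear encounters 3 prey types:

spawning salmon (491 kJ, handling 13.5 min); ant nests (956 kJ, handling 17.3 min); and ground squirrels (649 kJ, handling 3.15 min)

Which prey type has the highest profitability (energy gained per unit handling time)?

In descending order of E/h:
ground squirrels: 649/3.15 = 206 kJ/min
ant nests: 956/17.3 = 55.3 kJ/min
spawning salmon: 491/13.5 = 36.4 kJ/min

ground squirrels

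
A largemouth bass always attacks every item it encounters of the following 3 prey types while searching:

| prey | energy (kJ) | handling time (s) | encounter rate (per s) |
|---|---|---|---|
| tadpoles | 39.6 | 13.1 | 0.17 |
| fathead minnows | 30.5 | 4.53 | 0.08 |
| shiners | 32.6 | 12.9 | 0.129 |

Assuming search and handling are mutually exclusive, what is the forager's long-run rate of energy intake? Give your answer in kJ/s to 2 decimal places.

2.55 kJ/s

R = Σλ_iE_i / (1 + Σλ_ih_i)
Numerator: 0.17×39.6 + 0.08×30.5 + 0.129×32.6 = 13.38
Denominator: 1 + 0.17×13.1 + 0.08×4.53 + 0.129×12.9 = 5.254
R = 13.38/5.254 = 2.546 kJ/s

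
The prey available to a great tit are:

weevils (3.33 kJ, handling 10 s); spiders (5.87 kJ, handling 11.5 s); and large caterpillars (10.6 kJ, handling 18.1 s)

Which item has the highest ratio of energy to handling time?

In descending order of E/h:
large caterpillars: 10.6/18.1 = 0.586 kJ/s
spiders: 5.87/11.5 = 0.51 kJ/s
weevils: 3.33/10 = 0.333 kJ/s

large caterpillars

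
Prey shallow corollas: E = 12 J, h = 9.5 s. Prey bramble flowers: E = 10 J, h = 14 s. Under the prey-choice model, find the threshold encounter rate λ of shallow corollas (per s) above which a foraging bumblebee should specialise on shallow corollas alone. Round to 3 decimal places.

0.137 per s

Drop bramble flowers once their profitability E₂/h₂ falls below the rate achievable on shallow corollas alone: E₂/h₂ = λE₁/(1 + λh₁).
Solve for λ: λE₁h₂ = E₂(1 + λh₁) → λ(E₁h₂ − E₂h₁) = E₂ → λ = E₂/(E₁h₂ − E₂h₁).
λ = 10/(12×14 − 10×9.5) = 10/73 = 0.137 per s.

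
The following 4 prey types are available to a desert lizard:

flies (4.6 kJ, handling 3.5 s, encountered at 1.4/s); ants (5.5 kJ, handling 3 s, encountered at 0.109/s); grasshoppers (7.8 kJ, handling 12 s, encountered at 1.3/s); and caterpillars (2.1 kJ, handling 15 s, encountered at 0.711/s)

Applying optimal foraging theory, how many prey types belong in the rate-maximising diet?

Profitabilities (E/h, kJ/s): ants 1.83, flies 1.31, grasshoppers 0.65, caterpillars 0.14. Add prey in this order while the next type's profitability exceeds the intake rate on those already taken.
Rate on top 1: 0.4518. flies: 1.31 > 0.4518 → include.
Rate on top 2: 1.13. grasshoppers: 0.65 < 1.13 → exclude; stop.
Optimal diet: ants, flies — 2 of 4 types.

2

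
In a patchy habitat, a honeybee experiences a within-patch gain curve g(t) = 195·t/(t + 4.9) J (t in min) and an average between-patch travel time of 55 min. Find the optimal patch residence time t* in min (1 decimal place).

16.4 min

By the marginal value theorem, leave when the instantaneous gain rate g'(t) equals the habitat-wide average g(t)/(T + t).
g'(t) = 195·4.9/(t + 4.9)². Setting 195·4.9/(t+4.9)² = 195t/[(t+4.9)(55+t)] gives 4.9(55+t) = t(t+4.9), so t² = 4.9×55 = 269.5.
t* = √269.5 = 16.42 min.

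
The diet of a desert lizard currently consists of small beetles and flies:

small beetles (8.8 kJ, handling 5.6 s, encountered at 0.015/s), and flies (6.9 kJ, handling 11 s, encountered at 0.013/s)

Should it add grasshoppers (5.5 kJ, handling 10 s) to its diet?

Current rate: (0.015×8.8 + 0.013×6.9)/(1 + 0.015×5.6 + 0.013×11) = 0.1807 kJ/s.
Profitability of grasshoppers: 5.5/10 = 0.55 kJ/s.
Since 0.55 > R, including grasshoppers increases the long-run rate.

Yes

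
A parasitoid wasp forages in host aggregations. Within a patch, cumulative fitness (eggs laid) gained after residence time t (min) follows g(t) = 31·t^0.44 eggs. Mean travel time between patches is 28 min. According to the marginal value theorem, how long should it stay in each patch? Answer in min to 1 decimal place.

22.0 min

Optimal t* satisfies g'(t*) = g(t*)/(T + t*).
g'(t) = 0.44·31·t^-0.56. Setting 0.44·31·t^-0.56 = 31·t^0.44/(28+t) gives 0.44(28+t) = t, so 0.56·t = 0.44×28.
t* = 0.44×28/0.56 = 22 min.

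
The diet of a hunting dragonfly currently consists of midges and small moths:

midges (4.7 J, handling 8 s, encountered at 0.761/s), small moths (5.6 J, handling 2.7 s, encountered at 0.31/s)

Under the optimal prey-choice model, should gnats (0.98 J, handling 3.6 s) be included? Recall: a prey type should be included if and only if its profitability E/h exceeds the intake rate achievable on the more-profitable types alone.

No

On midges and small moths alone, R = ΣλE/(1+Σλh) = 5.313/7.925 = 0.6704 J/s.
Profitability of gnats: 0.98/3.6 = 0.2722 J/s.
Since 0.2722 < R, time spent handling gnats is better spent searching.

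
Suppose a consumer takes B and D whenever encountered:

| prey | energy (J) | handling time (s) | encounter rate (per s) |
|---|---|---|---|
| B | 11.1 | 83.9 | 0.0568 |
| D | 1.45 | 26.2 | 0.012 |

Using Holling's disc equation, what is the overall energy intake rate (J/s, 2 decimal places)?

0.11 J/s

R = (0.0568×11.1 + 0.012×1.45) / (1 + 0.0568×83.9 + 0.012×26.2) = 0.6479/6.08 = 0.1066 J/s.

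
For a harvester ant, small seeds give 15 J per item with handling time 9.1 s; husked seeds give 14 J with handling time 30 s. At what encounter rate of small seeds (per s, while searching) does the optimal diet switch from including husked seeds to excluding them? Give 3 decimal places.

0.043 per s

The zero-one rule: include husked seeds iff E₂/h₂ > λE₁/(1+λh₁). Equality gives the switch point.
λE₁h₂ = E₂ + λE₂h₁ ⇒ λ = E₂/(E₁h₂ − E₂h₁) = 14/(450 − 127.4) = 0.0434 per s.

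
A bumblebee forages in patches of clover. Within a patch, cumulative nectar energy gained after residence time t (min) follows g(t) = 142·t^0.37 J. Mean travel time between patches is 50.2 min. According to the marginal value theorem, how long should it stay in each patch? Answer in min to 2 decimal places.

29.48 min

By the marginal value theorem, leave when the instantaneous gain rate g'(t) equals the habitat-wide average g(t)/(T + t).
g'(t) = 0.37·142·t^-0.63. Setting 0.37·142·t^-0.63 = 142·t^0.37/(50.2+t) gives 0.37(50.2+t) = t, so 0.63·t = 0.37×50.2.
t* = 0.37×50.2/0.63 = 29.48 min.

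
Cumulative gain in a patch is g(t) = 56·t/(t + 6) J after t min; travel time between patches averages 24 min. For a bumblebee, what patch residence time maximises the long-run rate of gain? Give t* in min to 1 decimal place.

12.0 min

By the marginal value theorem, leave when the instantaneous gain rate g'(t) equals the habitat-wide average g(t)/(T + t).
g'(t) = 56·6/(t + 6)². Setting 56·6/(t+6)² = 56t/[(t+6)(24+t)] gives 6(24+t) = t(t+6), so t² = 6×24 = 144.
t* = √144 = 12 min.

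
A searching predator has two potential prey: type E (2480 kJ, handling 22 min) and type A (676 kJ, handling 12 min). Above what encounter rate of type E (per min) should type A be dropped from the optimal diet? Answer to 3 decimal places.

The zero-one rule: include type A iff E₂/h₂ > λE₁/(1+λh₁). Equality gives the switch point.
λE₁h₂ = E₂ + λE₂h₁ ⇒ λ = E₂/(E₁h₂ − E₂h₁) = 676/(2.976e+04 − 1.487e+04) = 0.04541 per min.

0.045 per min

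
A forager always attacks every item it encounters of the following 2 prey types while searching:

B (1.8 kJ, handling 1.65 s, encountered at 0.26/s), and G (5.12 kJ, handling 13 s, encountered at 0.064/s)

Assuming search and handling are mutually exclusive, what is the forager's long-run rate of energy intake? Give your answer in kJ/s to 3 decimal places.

R = Σλ_iE_i / (1 + Σλ_ih_i)
Numerator: 0.26×1.8 + 0.064×5.12 = 0.7957
Denominator: 1 + 0.26×1.65 + 0.064×13 = 2.261
R = 0.7957/2.261 = 0.3519 kJ/s

0.352 kJ/s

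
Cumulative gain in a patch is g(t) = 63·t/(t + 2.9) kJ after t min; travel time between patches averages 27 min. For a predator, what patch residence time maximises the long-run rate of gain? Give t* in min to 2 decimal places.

8.85 min

By the marginal value theorem, leave when the instantaneous gain rate g'(t) equals the habitat-wide average g(t)/(T + t).
g'(t) = 63·2.9/(t + 2.9)². Setting 63·2.9/(t+2.9)² = 63t/[(t+2.9)(27+t)] gives 2.9(27+t) = t(t+2.9), so t² = 2.9×27 = 78.3.
t* = √78.3 = 8.849 min.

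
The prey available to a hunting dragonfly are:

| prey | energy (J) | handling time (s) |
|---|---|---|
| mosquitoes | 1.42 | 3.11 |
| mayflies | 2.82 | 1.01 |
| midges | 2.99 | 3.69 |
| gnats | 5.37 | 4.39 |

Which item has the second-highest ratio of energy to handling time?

Profitability E/h (J/s): mosquitoes = 1.42/3.11 = 0.457, mayflies = 2.82/1.01 = 2.79, midges = 2.99/3.69 = 0.81, gnats = 5.37/4.39 = 1.22.
Ranked: mayflies > gnats > midges > mosquitoes.

gnats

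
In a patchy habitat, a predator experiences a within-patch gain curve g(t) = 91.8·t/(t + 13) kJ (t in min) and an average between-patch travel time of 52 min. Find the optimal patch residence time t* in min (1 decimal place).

26.0 min

Maximise g(t)/(T+t): set derivative to zero → g'(t)(T+t) = g(t).
g'(t) = 91.8·13/(t + 13)². Setting 91.8·13/(t+13)² = 91.8t/[(t+13)(52+t)] gives 13(52+t) = t(t+13), so t² = 13×52 = 676.
t* = √676 = 26 min.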